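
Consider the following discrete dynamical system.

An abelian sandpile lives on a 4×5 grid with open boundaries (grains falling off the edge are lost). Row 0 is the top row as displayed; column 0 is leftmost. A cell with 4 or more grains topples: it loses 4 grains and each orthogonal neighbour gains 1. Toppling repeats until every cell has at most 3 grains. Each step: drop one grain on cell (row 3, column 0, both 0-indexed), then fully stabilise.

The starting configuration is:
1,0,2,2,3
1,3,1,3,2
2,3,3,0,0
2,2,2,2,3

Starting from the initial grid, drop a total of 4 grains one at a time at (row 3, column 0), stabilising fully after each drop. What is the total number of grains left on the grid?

39

t=0: 1,0,2,2,3
1,3,1,3,2
2,3,3,0,0
2,2,2,2,3
t=1: 1,0,2,2,3
1,3,1,3,2
2,3,3,0,0
3,2,2,2,3
t=2: 1,0,2,2,3
1,3,1,3,2
3,3,3,0,0
0,3,2,2,3
t=3: 1,0,2,2,3
1,3,1,3,2
3,3,3,0,0
1,3,2,2,3
t=4: 1,0,2,2,3
1,3,1,3,2
3,3,3,0,0
2,3,2,2,3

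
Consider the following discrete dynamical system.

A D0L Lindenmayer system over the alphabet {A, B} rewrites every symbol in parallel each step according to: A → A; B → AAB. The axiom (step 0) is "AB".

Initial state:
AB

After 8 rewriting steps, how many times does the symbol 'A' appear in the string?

k=0  AB
k=1  AAAB
k=2  AAAAAB
k=3  AAAAAAAB
k=4  AAAAAAAAAB
k=5  AAAAAAAAAAAB
k=6  AAAAAAAAAAAAAB
k=7  AAAAAAAAAAAAAAAB
k=8  AAAAAAAAAAAAAAAAAB

17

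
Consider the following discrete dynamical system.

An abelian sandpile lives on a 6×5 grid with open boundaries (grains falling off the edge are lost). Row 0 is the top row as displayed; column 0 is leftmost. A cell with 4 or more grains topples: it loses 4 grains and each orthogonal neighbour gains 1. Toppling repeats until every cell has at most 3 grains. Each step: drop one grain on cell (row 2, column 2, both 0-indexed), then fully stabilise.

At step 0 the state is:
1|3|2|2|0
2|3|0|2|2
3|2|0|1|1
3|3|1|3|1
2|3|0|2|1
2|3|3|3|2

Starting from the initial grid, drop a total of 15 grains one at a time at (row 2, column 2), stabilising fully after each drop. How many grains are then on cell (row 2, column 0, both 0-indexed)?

gen 0: 1|3|2|2|0
2|3|0|2|2
3|2|0|1|1
3|3|1|3|1
2|3|0|2|1
2|3|3|3|2
gen 1: 1|3|2|2|0
2|3|0|2|2
3|2|1|1|1
3|3|1|3|1
2|3|0|2|1
2|3|3|3|2
gen 2: 1|3|2|2|0
2|3|0|2|2
3|2|2|1|1
3|3|1|3|1
2|3|0|2|1
2|3|3|3|2
gen 3: 1|3|2|2|0
2|3|0|2|2
3|2|3|1|1
3|3|1|3|1
2|3|0|2|1
2|3|3|3|2
gen 4: 1|3|2|2|0
2|3|1|2|2
3|3|0|2|1
3|3|2|3|1
2|3|0|2|1
2|3|3|3|2
gen 5: 1|3|2|2|0
2|3|1|2|2
3|3|1|2|1
3|3|2|3|1
2|3|0|2|1
2|3|3|3|2
gen 6: 1|3|2|2|0
2|3|1|2|2
3|3|2|2|1
3|3|2|3|1
2|3|0|2|1
2|3|3|3|2
gen 7: 1|3|2|2|0
2|3|1|2|2
3|3|3|2|1
3|3|2|3|1
2|3|0|2|1
2|3|3|3|2
gen 8: 3|0|3|2|0
0|2|3|3|2
2|3|3|0|2
2|3|2|2|2
1|3|0|1|2
0|2|2|1|3
gen 9: 3|2|1|0|1
1|0|3|1|3
3|2|3|2|2
3|2|0|3|2
2|0|2|1|2
0|3|2|1|3
gen 10: 3|2|2|0|1
1|1|0|2|3
3|3|1|3|2
3|2|1|3|2
2|0|2|1|2
0|3|2|1|3
gen 11: 3|2|2|0|1
1|1|0|2|3
3|3|2|3|2
3|2|1|3|2
2|0|2|1|2
0|3|2|1|3
gen 12: 3|2|2|0|1
1|1|0|2|3
3|3|3|3|2
3|2|1|3|2
2|0|2|1|2
0|3|2|1|3
gen 13: 3|2|2|0|1
2|2|1|3|3
1|2|3|1|3
1|1|0|1|3
3|1|3|2|2
0|3|2|1|3
gen 14: 3|2|2|0|1
2|2|2|3|3
1|3|0|2|3
1|1|1|1|3
3|1|3|2|2
0|3|2|1|3
gen 15: 3|2|2|0|1
2|2|2|3|3
1|3|1|2|3
1|1|1|1|3
3|1|3|2|2
0|3|2|1|3

1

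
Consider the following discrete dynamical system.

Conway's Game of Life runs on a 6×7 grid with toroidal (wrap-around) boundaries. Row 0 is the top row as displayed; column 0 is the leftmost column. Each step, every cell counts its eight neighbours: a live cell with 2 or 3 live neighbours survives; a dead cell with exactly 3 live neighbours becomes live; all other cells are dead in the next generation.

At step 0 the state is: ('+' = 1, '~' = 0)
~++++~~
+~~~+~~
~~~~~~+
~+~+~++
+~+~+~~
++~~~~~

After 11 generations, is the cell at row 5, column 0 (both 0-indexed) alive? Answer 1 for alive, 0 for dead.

0

gen 0: ~++++~~
+~~~+~~
~~~~~~+
~+~+~++
+~+~+~~
++~~~~~
gen 1: ~~+++~~
+++~++~
~~~~+~+
~++++++
~~++++~
+~~~+~~
gen 2: +~+~~~+
+++~~~+
~~~~~~~
++~~~~+
+~~~~~~
~+~~~~~
gen 3: ~~+~~~+
~~+~~~+
~~+~~~~
++~~~~+
~~~~~~+
~+~~~~+
gen 4: ~++~~++
~+++~~~
~~+~~~+
++~~~~+
~+~~~++
~~~~~++
gen 5: ~+~++++
~~~+~++
~~~+~~+
~++~~~~
~+~~~~~
~++~+~~
gen 6: ~+~~~~+
~~~+~~~
+~~++++
+++~~~~
+~~+~~~
~+~~+~~
gen 7: +~+~~~~
~~++~~~
+~~++++
~~+~~+~
+~~+~~~
~++~~~~
gen 8: ~~~~~~~
+~+~~+~
~+~~~++
+++~~+~
~~~+~~~
+~++~~~
gen 9: ~~++~~+
++~~~+~
~~~~++~
+++~++~
+~~++~+
~~++~~~
gen 10: +~~++~+
++++~+~
~~++~~~
+++~~~~
+~~~~~+
++~~~++
gen 11: ~~~+~~~
+~~~~+~
~~~~+~+
+~++~~+
~~+~~+~
~+~~+~~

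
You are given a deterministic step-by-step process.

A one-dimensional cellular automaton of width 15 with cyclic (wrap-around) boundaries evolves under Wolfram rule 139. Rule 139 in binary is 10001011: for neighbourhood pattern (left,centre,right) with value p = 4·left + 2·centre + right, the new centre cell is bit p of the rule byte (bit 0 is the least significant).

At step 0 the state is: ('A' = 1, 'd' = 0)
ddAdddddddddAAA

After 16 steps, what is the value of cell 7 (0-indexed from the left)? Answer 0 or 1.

1

gen 0: ddAdddddddddAAA
gen 1: dAddAAAAAAAAAAd
gen 2: AddAAAAAAAAAAdd
gen 3: ddAAAAAAAAAAddA
gen 4: dAAAAAAAAAAddAd
gen 5: AAAAAAAAAAddAdd
gen 6: AAAAAAAAAddAddA
gen 7: AAAAAAAAddAddAA
gen 8: AAAAAAAddAddAAA
gen 9: AAAAAAddAddAAAA
gen 10: AAAAAddAddAAAAA
gen 11: AAAAddAddAAAAAA
gen 12: AAAddAddAAAAAAA
gen 13: AAddAddAAAAAAAA
gen 14: AddAddAAAAAAAAA
gen 15: ddAddAAAAAAAAAA
gen 16: dAddAAAAAAAAAAd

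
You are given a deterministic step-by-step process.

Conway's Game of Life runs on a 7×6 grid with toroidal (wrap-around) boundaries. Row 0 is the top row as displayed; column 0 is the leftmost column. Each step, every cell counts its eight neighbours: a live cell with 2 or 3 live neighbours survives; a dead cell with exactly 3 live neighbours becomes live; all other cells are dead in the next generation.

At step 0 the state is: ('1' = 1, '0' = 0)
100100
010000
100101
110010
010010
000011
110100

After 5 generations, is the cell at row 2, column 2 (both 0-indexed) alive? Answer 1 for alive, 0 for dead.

k=0  100100
010000
100101
110010
010010
000011
110100
k=1  100000
011011
001011
011110
010110
011111
111100
k=2  000010
011010
000000
110000
000000
000001
000000
k=3  000100
000100
101000
000000
100000
000000
000000
k=4  000000
001100
000000
010000
000000
000000
000000
k=5  000000
000000
001000
000000
000000
000000
000000

1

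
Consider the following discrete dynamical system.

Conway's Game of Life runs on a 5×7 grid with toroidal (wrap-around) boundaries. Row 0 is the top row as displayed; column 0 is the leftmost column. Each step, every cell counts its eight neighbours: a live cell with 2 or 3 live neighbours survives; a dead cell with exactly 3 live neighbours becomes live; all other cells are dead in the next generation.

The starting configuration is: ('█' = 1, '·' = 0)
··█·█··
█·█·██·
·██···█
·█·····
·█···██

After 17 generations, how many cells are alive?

8

k=0  ··█·█··
█·█·██·
·██···█
·█·····
·█···██
k=1  █·█·█··
█·█·███
··██·██
·█···██
███··█·
k=2  ··█·█··
█·█····
··██···
···█···
··████·
k=3  ··█·██·
··█····
·███···
·······
··█··█·
k=4  ·██·██·
····█··
·███···
·█·█···
···███·
k=5  ··█····
····██·
·█·██··
·█·····
·█···█·
k=6  ····██·
··█·██·
··████·
██··█··
·██····
k=7  ·██·██·
··█···█
··█···█
█···██·
██████·
k=8  ·······
█·█···█
██·█··█
█······
█······
k=9  ██····█
··█···█
··█····
·······
·······
k=10  ██····█
··█···█
·······
·······
█······
k=11  ·█····█
·█····█
·······
·······
██····█
k=12  ·██··██
·······
·······
█······
·█····█
k=13  ·██··██
·······
·······
█······
·██··██
k=14  ·██··██
·······
·······
██····█
··█··█·
k=15  ·██··██
·······
█······
██····█
··█··█·
k=16  ·██··██
██····█
██····█
██····█
··█··█·
k=17  ··█··█·
·······
··█··█·
··█··█·
··█··█·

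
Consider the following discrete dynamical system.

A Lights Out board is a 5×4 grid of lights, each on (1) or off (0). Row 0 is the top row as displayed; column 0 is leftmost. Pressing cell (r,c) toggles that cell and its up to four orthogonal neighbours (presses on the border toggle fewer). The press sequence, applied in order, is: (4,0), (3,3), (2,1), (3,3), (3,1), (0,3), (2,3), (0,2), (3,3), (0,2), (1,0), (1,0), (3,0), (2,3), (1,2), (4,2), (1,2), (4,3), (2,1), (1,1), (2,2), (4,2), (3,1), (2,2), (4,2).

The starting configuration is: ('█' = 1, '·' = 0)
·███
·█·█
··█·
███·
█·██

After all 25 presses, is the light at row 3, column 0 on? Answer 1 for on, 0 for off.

1

[0] ·███
·█·█
··█·
███·
█·██
[1] ·███
·█·█
··█·
·██·
·███
[2] ·███
·█·█
··██
·█·█
·██·
[3] ·███
···█
██·█
···█
·██·
[4] ·███
···█
██··
··█·
·███
[5] ·███
···█
█···
██··
··██
[6] ·█··
····
█···
██··
··██
[7] ·█··
···█
█·██
██·█
··██
[8] ··██
··██
█·██
██·█
··██
[9] ··██
··██
█·█·
███·
··█·
[10] ·█··
···█
█·█·
███·
··█·
[11] ██··
██·█
··█·
███·
··█·
[12] ·█··
···█
█·█·
███·
··█·
[13] ·█··
···█
··█·
··█·
█·█·
[14] ·█··
····
···█
··██
█·█·
[15] ·██·
·███
··██
··██
█·█·
[16] ·██·
·███
··██
···█
██·█
[17] ·█··
····
···█
···█
██·█
[18] ·█··
····
···█
····
███·
[19] ·█··
·█··
████
·█··
███·
[20] ····
█·█·
█·██
·█··
███·
[21] ····
█···
██··
·██·
███·
[22] ····
█···
██··
·█··
█··█
[23] ····
█···
█···
█·█·
██·█
[24] ····
█·█·
████
█···
██·█
[25] ····
█·█·
████
█·█·
█·█·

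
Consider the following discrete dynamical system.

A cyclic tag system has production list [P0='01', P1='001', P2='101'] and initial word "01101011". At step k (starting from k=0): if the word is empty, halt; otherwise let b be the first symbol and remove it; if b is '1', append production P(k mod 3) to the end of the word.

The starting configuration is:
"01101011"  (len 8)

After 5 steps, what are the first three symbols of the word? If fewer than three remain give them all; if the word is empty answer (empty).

step 0: "01101011"  (len 8)
step 1: "1101011"  (len 7)
step 2: "101011001"  (len 9)
step 3: "01011001101"  (len 11)
step 4: "1011001101"  (len 10)
step 5: "011001101001"  (len 12)

011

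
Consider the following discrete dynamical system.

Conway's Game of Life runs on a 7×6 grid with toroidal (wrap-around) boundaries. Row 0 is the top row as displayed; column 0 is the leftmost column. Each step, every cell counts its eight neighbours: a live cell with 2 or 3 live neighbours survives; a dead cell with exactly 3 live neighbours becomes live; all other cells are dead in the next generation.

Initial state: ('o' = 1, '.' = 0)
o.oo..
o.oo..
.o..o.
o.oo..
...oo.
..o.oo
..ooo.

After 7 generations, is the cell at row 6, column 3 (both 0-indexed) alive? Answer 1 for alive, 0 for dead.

0

0) o.oo..
o.oo..
.o..o.
o.oo..
...oo.
..o.oo
..ooo.
1) .....o
o...oo
o...oo
.oo..o
.o....
..o..o
......
2) o...oo
......
...o..
.oo.oo
.o....
......
......
3) .....o
....oo
..ooo.
ooooo.
ooo...
......
.....o
4) o....o
.....o
o.....
o...o.
o....o
oo....
......
5) o....o
.....o
o.....
oo....
......
oo...o
.o...o
6) ....oo
.....o
oo...o
oo....
.....o
.o...o
.o..o.
7) o...oo
......
.o...o
.o....
.o...o
....oo
....o.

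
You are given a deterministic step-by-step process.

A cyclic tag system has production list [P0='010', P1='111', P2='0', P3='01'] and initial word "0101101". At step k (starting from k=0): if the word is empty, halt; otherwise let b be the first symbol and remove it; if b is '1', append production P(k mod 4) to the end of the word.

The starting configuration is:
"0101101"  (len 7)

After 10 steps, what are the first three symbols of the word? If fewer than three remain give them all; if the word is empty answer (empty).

gen 0: "0101101"  (len 7)
gen 1: "101101"  (len 6)
gen 2: "01101111"  (len 8)
gen 3: "1101111"  (len 7)
gen 4: "10111101"  (len 8)
gen 5: "0111101010"  (len 10)
gen 6: "111101010"  (len 9)
gen 7: "111010100"  (len 9)
gen 8: "1101010001"  (len 10)
gen 9: "101010001010"  (len 12)
gen 10: "01010001010111"  (len 14)

010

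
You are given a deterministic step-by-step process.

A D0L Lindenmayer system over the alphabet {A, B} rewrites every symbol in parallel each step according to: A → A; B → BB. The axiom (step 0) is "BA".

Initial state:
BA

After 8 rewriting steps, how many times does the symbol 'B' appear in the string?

k=0  BA
k=1  BBA
k=2  BBBBA
k=3  BBBBBBBBA
k=4  BBBBBBBBBBBBBBBBA
k=5  BBBBBBBBBBBBBBBBBBBBBBBBBBBBBBBBA
k=6  BBBBBBBBBBBBBBBBBBBBBBBBBBBBBBBBBBBBBBBBBBBBBBBBBBBBBBBBBBBBBBBBA
k=7  BBBBBBBBBBBBBBBBBBBBBBBBBBBBBBBBBBBBBBBBBBBBBBBBBBBBBBBBBB…BBBBBBBBBBBBBBBBBBBBBBBBBBBBBBBBBBBBBBBBBBBBBBBBBBBBBBBBBA  (len 129)
k=8  BBBBBBBBBBBBBBBBBBBBBBBBBBBBBBBBBBBBBBBBBBBBBBBBBBBBBBBBBB…BBBBBBBBBBBBBBBBBBBBBBBBBBBBBBBBBBBBBBBBBBBBBBBBBBBBBBBBBA  (len 257)

256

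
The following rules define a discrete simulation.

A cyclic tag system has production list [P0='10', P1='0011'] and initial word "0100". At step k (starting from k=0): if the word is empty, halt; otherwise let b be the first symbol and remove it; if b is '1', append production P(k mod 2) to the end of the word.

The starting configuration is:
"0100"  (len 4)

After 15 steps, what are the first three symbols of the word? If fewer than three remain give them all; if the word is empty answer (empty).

010

[0] "0100"  (len 4)
[1] "100"  (len 3)
[2] "000011"  (len 6)
[3] "00011"  (len 5)
[4] "0011"  (len 4)
[5] "011"  (len 3)
[6] "11"  (len 2)
[7] "110"  (len 3)
[8] "100011"  (len 6)
[9] "0001110"  (len 7)
[10] "001110"  (len 6)
[11] "01110"  (len 5)
[12] "1110"  (len 4)
[13] "11010"  (len 5)
[14] "10100011"  (len 8)
[15] "010001110"  (len 9)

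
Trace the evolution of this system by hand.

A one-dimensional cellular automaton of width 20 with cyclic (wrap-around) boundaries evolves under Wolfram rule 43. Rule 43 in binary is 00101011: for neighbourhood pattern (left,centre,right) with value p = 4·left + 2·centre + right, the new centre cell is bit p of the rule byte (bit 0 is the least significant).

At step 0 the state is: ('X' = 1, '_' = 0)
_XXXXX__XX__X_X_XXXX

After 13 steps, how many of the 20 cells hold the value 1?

0) _XXXXX__XX__X_X_XXXX
1) XX_____XX__X_X_XX___
2) X__XXXXX__X_X_XX__XX
3) __XX_____X_X_XX__XX_
4) XXX__XXXX_X_XX__XX__
5) X___XX___X_XX__XX__X
6) __XXX__XX_XX__XX__XX
7) _XX___XX_XX__XX__XX_
8) XX__XXX_XX__XX__XX__
9) X__XX__XX__XX__XX__X
10) __XX__XX__XX__XX__XX
11) _XX__XX__XX__XX__XX_
12) XX__XX__XX__XX__XX__
13) X__XX__XX__XX__XX__X

10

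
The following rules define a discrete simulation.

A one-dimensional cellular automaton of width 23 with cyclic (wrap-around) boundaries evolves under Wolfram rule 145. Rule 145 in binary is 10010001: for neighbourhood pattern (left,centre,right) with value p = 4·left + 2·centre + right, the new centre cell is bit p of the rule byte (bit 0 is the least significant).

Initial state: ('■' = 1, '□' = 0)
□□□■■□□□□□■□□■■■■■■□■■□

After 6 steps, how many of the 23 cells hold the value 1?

step 0: □□□■■□□□□□■□□■■■■■■□■■□
step 1: ■■□□□■■■■□□■□□■■■■□□□□■
step 2: ■□■■□□■■□■□□■□□■■□■■■□□
step 3: □□□□■□□□□□■□□■□□□□□■□■□
step 4: ■■■□□■■■■□□■□□■■■■□□□□■
step 5: ■■□■□□■■□■□□■□□■■□■■■□□
step 6: □□□□■□□□□□■□□■□□□□□■□■□

5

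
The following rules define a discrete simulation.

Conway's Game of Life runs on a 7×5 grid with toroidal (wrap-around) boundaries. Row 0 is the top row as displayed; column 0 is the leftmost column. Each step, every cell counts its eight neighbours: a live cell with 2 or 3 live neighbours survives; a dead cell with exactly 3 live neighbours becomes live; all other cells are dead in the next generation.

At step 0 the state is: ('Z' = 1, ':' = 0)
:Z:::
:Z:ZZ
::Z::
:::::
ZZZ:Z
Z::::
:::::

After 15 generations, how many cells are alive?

gen 0: :Z:::
:Z:ZZ
::Z::
:::::
ZZZ:Z
Z::::
:::::
gen 1: Z:Z::
ZZ:Z:
::ZZ:
Z:ZZ:
ZZ::Z
Z:::Z
:::::
gen 2: Z:Z:Z
Z::Z:
Z::::
Z::::
::Z::
:Z::Z
ZZ::Z
gen 3: ::Z::
Z::Z:
ZZ:::
:Z:::
ZZ:::
:ZZZZ
::Z::
gen 4: :ZZZ:
Z:Z:Z
ZZZ:Z
::Z::
:::ZZ
:::ZZ
:::::
gen 5: ZZZZZ
:::::
::Z:Z
::Z::
::Z:Z
:::ZZ
::::Z
gen 6: ZZZZZ
:::::
:::Z:
:ZZ::
::Z:Z
Z:::Z
:Z:::
gen 7: ZZZZZ
ZZ:::
::Z::
:ZZ::
::Z:Z
ZZ:ZZ
:::::
gen 8: ::ZZZ
:::::
Z:Z::
:ZZ::
::::Z
ZZZZZ
:::::
gen 9: :::Z:
:ZZ:Z
::Z::
ZZZZ:
::::Z
ZZZZZ
:::::
gen 10: ::ZZ:
:ZZ::
::::Z
ZZZZZ
:::::
ZZZZZ
ZZ:::
gen 11: Z::Z:
:ZZ::
::::Z
ZZZZZ
:::::
::ZZZ
:::::
gen 12: :ZZ::
ZZZZZ
::::Z
ZZZZZ
:::::
:::Z:
::Z::
gen 13: ::::Z
::::Z
:::::
ZZZZZ
ZZ:::
:::::
:ZZZ:
gen 14: Z:Z:Z
:::::
:ZZ::
::ZZZ
:::Z:
Z::::
::ZZ:
gen 15: :ZZ:Z
Z:ZZ:
:ZZ::
:Z::Z
::ZZ:
::ZZZ
Z:ZZ:

18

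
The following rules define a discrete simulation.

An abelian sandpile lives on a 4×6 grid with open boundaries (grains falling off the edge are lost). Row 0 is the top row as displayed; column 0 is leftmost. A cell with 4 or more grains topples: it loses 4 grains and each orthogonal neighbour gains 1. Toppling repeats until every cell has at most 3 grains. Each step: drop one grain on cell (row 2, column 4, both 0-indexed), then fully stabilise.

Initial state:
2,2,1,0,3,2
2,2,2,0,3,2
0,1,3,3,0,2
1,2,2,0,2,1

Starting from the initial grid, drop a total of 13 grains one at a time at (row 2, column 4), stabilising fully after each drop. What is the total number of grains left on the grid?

t=0: 2,2,1,0,3,2
2,2,2,0,3,2
0,1,3,3,0,2
1,2,2,0,2,1
t=1: 2,2,1,0,3,2
2,2,2,0,3,2
0,1,3,3,1,2
1,2,2,0,2,1
t=2: 2,2,1,0,3,2
2,2,2,0,3,2
0,1,3,3,2,2
1,2,2,0,2,1
t=3: 2,2,1,0,3,2
2,2,2,0,3,2
0,1,3,3,3,2
1,2,2,0,2,1
t=4: 2,2,1,1,0,3
2,2,3,2,1,3
0,2,0,1,2,3
1,2,3,1,3,1
t=5: 2,2,1,1,0,3
2,2,3,2,1,3
0,2,0,1,3,3
1,2,3,1,3,1
t=6: 2,2,1,1,1,0
2,2,3,2,3,1
0,2,0,2,2,1
1,2,3,2,0,3
t=7: 2,2,1,1,1,0
2,2,3,2,3,1
0,2,0,2,3,1
1,2,3,2,0,3
t=8: 2,2,1,1,2,0
2,2,3,3,0,2
0,2,0,3,1,2
1,2,3,2,1,3
t=9: 2,2,1,1,2,0
2,2,3,3,0,2
0,2,0,3,2,2
1,2,3,2,1,3
t=10: 2,2,1,1,2,0
2,2,3,3,0,2
0,2,0,3,3,2
1,2,3,2,1,3
t=11: 2,2,2,2,2,0
2,3,0,1,2,2
0,2,2,1,1,3
1,2,3,3,2,3
t=12: 2,2,2,2,2,0
2,3,0,1,2,2
0,2,2,1,2,3
1,2,3,3,2,3
t=13: 2,2,2,2,2,0
2,3,0,1,2,2
0,2,2,1,3,3
1,2,3,3,2,3

45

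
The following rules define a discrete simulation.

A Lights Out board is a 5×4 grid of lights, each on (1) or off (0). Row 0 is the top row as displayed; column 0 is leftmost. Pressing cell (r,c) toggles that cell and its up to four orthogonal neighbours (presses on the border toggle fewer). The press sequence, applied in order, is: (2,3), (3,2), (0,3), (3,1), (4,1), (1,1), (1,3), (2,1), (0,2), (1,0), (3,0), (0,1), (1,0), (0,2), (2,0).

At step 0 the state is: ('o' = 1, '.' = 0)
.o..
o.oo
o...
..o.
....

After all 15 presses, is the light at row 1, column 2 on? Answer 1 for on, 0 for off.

t=0: .o..
o.oo
o...
..o.
....
t=1: .o..
o.o.
o.oo
..oo
....
t=2: .o..
o.o.
o..o
.o..
..o.
t=3: .ooo
o.oo
o..o
.o..
..o.
t=4: .ooo
o.oo
oo.o
o.o.
.oo.
t=5: .ooo
o.oo
oo.o
ooo.
o...
t=6: ..oo
.o.o
o..o
ooo.
o...
t=7: ..o.
.oo.
o...
ooo.
o...
t=8: ..o.
..o.
.oo.
o.o.
o...
t=9: .o.o
....
.oo.
o.o.
o...
t=10: oo.o
oo..
ooo.
o.o.
o...
t=11: oo.o
oo..
.oo.
.oo.
....
t=12: ..oo
o...
.oo.
.oo.
....
t=13: o.oo
.o..
ooo.
.oo.
....
t=14: oo..
.oo.
ooo.
.oo.
....
t=15: oo..
ooo.
..o.
ooo.
....

1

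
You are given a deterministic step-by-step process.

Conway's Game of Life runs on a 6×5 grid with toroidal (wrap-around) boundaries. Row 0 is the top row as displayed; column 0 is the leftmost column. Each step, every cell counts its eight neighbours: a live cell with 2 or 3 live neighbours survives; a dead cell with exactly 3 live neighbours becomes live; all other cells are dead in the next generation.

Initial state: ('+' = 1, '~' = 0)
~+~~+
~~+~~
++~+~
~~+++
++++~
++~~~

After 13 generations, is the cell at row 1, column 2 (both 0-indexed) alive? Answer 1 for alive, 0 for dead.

step 0: ~+~~+
~~+~~
++~+~
~~+++
++++~
++~~~
step 1: ~++~~
~~+++
++~~~
~~~~~
~~~~~
~~~+~
step 2: ~+~~+
~~~++
+++++
~~~~~
~~~~~
~~+~~
step 3: +~+~+
~~~~~
+++~~
+++++
~~~~~
~~~~~
step 4: ~~~~~
~~+++
~~~~~
~~~++
+++++
~~~~~
step 5: ~~~+~
~~~+~
~~+~~
~+~~~
+++~~
+++++
step 6: ++~~~
~~++~
~~+~~
+~~~~
~~~~~
~~~~~
step 7: ~++~~
~~++~
~+++~
~~~~~
~~~~~
~~~~~
step 8: ~+++~
~~~~~
~+~+~
~~+~~
~~~~~
~~~~~
step 9: ~~+~~
~+~+~
~~+~~
~~+~~
~~~~~
~~+~~
step 10: ~+++~
~+~+~
~+++~
~~~~~
~~~~~
~~~~~
step 11: ~+~+~
+~~~+
~+~+~
~~+~~
~~~~~
~~+~~
step 12: +++++
++~++
+++++
~~+~~
~~~~~
~~+~~
step 13: ~~~~~
~~~~~
~~~~~
+~+~+
~~~~~
+~+~+

0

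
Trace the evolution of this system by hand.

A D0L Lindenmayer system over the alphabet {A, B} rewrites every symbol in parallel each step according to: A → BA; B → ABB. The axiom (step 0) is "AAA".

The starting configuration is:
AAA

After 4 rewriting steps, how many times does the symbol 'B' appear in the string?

63

[0] AAA
[1] BABABA
[2] ABBBAABBBAABBBA
[3] BAABBABBABBBABAABBABBABBBABAABBABBABBBA
[4] ABBBABAABBABBBAABBABBBAABBABBABBBAABBBABAABBABBBAABBABBBAABBABBABBBAABBBABAABBABBBAABBABBBAABBABBABBBA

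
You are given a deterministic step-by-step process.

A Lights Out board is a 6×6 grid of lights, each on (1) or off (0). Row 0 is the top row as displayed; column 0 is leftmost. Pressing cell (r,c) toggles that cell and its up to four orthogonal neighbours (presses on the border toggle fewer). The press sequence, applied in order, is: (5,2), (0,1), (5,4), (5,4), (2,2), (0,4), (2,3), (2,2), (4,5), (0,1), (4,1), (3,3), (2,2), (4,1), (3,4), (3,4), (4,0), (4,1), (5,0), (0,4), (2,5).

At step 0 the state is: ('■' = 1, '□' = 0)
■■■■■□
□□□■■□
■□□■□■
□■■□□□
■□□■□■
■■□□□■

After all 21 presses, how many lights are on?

17

k=0  ■■■■■□
□□□■■□
■□□■□■
□■■□□□
■□□■□■
■■□□□■
k=1  ■■■■■□
□□□■■□
■□□■□■
□■■□□□
■□■■□■
■□■■□■
k=2  □□□■■□
□■□■■□
■□□■□■
□■■□□□
■□■■□■
■□■■□■
k=3  □□□■■□
□■□■■□
■□□■□■
□■■□□□
■□■■■■
■□■□■□
k=4  □□□■■□
□■□■■□
■□□■□■
□■■□□□
■□■■□■
■□■■□■
k=5  □□□■■□
□■■■■□
■■■□□■
□■□□□□
■□■■□■
■□■■□■
k=6  □□□□□■
□■■■□□
■■■□□■
□■□□□□
■□■■□■
■□■■□■
k=7  □□□□□■
□■■□□□
■■□■■■
□■□■□□
■□■■□■
■□■■□■
k=8  □□□□□■
□■□□□□
■□■□■■
□■■■□□
■□■■□■
■□■■□■
k=9  □□□□□■
□■□□□□
■□■□■■
□■■■□■
■□■■■□
■□■■□□
k=10  ■■■□□■
□□□□□□
■□■□■■
□■■■□■
■□■■■□
■□■■□□
k=11  ■■■□□■
□□□□□□
■□■□■■
□□■■□■
□■□■■□
■■■■□□
k=12  ■■■□□■
□□□□□□
■□■■■■
□□□□■■
□■□□■□
■■■■□□
k=13  ■■■□□■
□□■□□□
■■□□■■
□□■□■■
□■□□■□
■■■■□□
k=14  ■■■□□■
□□■□□□
■■□□■■
□■■□■■
■□■□■□
■□■■□□
k=15  ■■■□□■
□□■□□□
■■□□□■
□■■■□□
■□■□□□
■□■■□□
k=16  ■■■□□■
□□■□□□
■■□□■■
□■■□■■
■□■□■□
■□■■□□
k=17  ■■■□□■
□□■□□□
■■□□■■
■■■□■■
□■■□■□
□□■■□□
k=18  ■■■□□■
□□■□□□
■■□□■■
■□■□■■
■□□□■□
□■■■□□
k=19  ■■■□□■
□□■□□□
■■□□■■
■□■□■■
□□□□■□
■□■■□□
k=20  ■■■■■□
□□■□■□
■■□□■■
■□■□■■
□□□□■□
■□■■□□
k=21  ■■■■■□
□□■□■■
■■□□□□
■□■□■□
□□□□■□
■□■■□□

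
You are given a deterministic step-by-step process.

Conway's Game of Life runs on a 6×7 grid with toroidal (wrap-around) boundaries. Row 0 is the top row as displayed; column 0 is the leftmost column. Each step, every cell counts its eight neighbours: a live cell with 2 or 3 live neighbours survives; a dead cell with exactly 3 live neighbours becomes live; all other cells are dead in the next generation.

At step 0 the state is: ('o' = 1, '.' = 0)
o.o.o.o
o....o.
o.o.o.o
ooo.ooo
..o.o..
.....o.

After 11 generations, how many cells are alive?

2

gen 0: o.o.o.o
o....o.
o.o.o.o
ooo.ooo
..o.o..
.....o.
gen 1: oo..o..
....o..
..o.o..
..o.o..
o.o.o..
.o..ooo
gen 2: oo.oo.o
.o..oo.
....oo.
..o.oo.
o.o.o.o
..o.o.o
gen 3: .o....o
.oo....
......o
.o.....
o.o.o.o
..o.o..
gen 4: oo.o...
.oo....
ooo....
.o...oo
o.o..o.
..o...o
gen 5: o..o...
...o...
......o
.....o.
o.o..o.
..oo..o
gen 6: ...oo..
.......
.......
.....o.
.ooooo.
o.ooo.o
gen 7: ..o.oo.
.......
.......
..oo.o.
oo.....
o.....o
gen 8: .....oo
.......
.......
.oo....
ooo....
o....oo
gen 9: o....o.
.......
.......
o.o....
..o....
.....o.
gen 10: ......o
.......
.......
.o.....
.o.....
......o
gen 11: .......
.......
.......
.......
o......
o......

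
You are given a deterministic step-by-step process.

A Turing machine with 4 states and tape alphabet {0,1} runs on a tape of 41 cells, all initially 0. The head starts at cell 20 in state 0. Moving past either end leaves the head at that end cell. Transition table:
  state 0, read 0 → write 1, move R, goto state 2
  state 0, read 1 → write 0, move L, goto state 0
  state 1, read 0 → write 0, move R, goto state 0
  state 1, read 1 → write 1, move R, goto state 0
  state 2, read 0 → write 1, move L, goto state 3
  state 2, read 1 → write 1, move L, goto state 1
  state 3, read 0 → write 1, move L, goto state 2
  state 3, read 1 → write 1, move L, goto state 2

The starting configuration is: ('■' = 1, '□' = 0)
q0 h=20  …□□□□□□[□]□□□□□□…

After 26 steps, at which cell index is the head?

0

step 0: q0 h=20  …□□□□□□[□]□□□□□□…
step 1: q2 h=21  …□□□□□■[□]□□□□□□…
step 2: q3 h=20  …□□□□□□[■]■□□□□□…
step 3: q2 h=19  …□□□□□□[□]■■□□□□…
step 4: q3 h=18  …□□□□□□[□]■■■□□□…
step 5: q2 h=17  …□□□□□□[□]■■■■□□…
step 6: q3 h=16  …□□□□□□[□]■■■■■□…
step 7: q2 h=15  …□□□□□□[□]■■■■■■…
step 8: q3 h=14  …□□□□□□[□]■■■■■■…
step 9: q2 h=13  …□□□□□□[□]■■■■■■…
step 10: q3 h=12  …□□□□□□[□]■■■■■■…
step 11: q2 h=11  …□□□□□□[□]■■■■■■…
step 12: q3 h=10  …□□□□□□[□]■■■■■■…
step 13: q2 h= 9  …□□□□□□[□]■■■■■■…
step 14: q3 h= 8  …□□□□□□[□]■■■■■■…
step 15: q2 h= 7  …□□□□□□[□]■■■■■■…
step 16: q3 h= 6  |□□□□□□[□]■■■■■■…
step 17: q2 h= 5  |□□□□□[□]■■■■■■…
step 18: q3 h= 4  |□□□□[□]■■■■■■…
step 19: q2 h= 3  |□□□[□]■■■■■■…
step 20: q3 h= 2  |□□[□]■■■■■■…
step 21: q2 h= 1  |□[□]■■■■■■…
step 22: q3 h= 0  |[□]■■■■■■…
step 23: q2 h= 0  |[■]■■■■■■…
step 24: q1 h= 0  |[■]■■■■■■…
step 25: q0 h= 1  |■[■]■■■■■■…
step 26: q0 h= 0  |[■]□■■■■■…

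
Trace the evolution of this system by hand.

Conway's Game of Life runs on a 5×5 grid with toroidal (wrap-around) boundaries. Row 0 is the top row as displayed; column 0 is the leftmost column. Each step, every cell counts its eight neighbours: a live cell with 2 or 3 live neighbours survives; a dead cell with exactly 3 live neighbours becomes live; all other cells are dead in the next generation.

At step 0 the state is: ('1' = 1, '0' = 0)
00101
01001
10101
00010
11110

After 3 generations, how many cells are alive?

18

0) 00101
01001
10101
00010
11110
1) 00001
01101
11101
00000
11000
2) 00111
00101
00101
00101
10000
3) 11101
11101
11101
11001
11100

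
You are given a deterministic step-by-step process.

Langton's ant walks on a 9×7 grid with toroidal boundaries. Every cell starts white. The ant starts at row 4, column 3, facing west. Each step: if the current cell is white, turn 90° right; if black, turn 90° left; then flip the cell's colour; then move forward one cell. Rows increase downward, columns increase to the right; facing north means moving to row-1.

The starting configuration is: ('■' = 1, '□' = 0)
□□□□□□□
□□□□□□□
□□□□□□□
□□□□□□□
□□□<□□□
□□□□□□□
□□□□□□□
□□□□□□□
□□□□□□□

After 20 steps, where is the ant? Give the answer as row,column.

k=0  □□□□□□□
□□□□□□□
□□□□□□□
□□□□□□□
□□□<□□□
□□□□□□□
□□□□□□□
□□□□□□□
□□□□□□□
k=1  □□□□□□□
□□□□□□□
□□□□□□□
□□□^□□□
□□□■□□□
□□□□□□□
□□□□□□□
□□□□□□□
□□□□□□□
k=2  □□□□□□□
□□□□□□□
□□□□□□□
□□□■>□□
□□□■□□□
□□□□□□□
□□□□□□□
□□□□□□□
□□□□□□□
k=3  □□□□□□□
□□□□□□□
□□□□□□□
□□□■■□□
□□□■v□□
□□□□□□□
□□□□□□□
□□□□□□□
□□□□□□□
k=4  □□□□□□□
□□□□□□□
□□□□□□□
□□□■■□□
□□□<■□□
□□□□□□□
□□□□□□□
□□□□□□□
□□□□□□□
k=5  □□□□□□□
□□□□□□□
□□□□□□□
□□□■■□□
□□□□■□□
□□□v□□□
□□□□□□□
□□□□□□□
□□□□□□□
k=6  □□□□□□□
□□□□□□□
□□□□□□□
□□□■■□□
□□□□■□□
□□<■□□□
□□□□□□□
□□□□□□□
□□□□□□□
k=7  □□□□□□□
□□□□□□□
□□□□□□□
□□□■■□□
□□^□■□□
□□■■□□□
□□□□□□□
□□□□□□□
□□□□□□□
k=8  □□□□□□□
□□□□□□□
□□□□□□□
□□□■■□□
□□■>■□□
□□■■□□□
□□□□□□□
□□□□□□□
□□□□□□□
k=9  □□□□□□□
□□□□□□□
□□□□□□□
□□□■■□□
□□■■■□□
□□■v□□□
□□□□□□□
□□□□□□□
□□□□□□□
k=10  □□□□□□□
□□□□□□□
□□□□□□□
□□□■■□□
□□■■■□□
□□■□>□□
□□□□□□□
□□□□□□□
□□□□□□□
k=11  □□□□□□□
□□□□□□□
□□□□□□□
□□□■■□□
□□■■■□□
□□■□■□□
□□□□v□□
□□□□□□□
□□□□□□□
k=12  □□□□□□□
□□□□□□□
□□□□□□□
□□□■■□□
□□■■■□□
□□■□■□□
□□□<■□□
□□□□□□□
□□□□□□□
k=13  □□□□□□□
□□□□□□□
□□□□□□□
□□□■■□□
□□■■■□□
□□■^■□□
□□□■■□□
□□□□□□□
□□□□□□□
k=14  □□□□□□□
□□□□□□□
□□□□□□□
□□□■■□□
□□■■■□□
□□■■>□□
□□□■■□□
□□□□□□□
□□□□□□□
k=15  □□□□□□□
□□□□□□□
□□□□□□□
□□□■■□□
□□■■^□□
□□■■□□□
□□□■■□□
□□□□□□□
□□□□□□□
k=16  □□□□□□□
□□□□□□□
□□□□□□□
□□□■■□□
□□■<□□□
□□■■□□□
□□□■■□□
□□□□□□□
□□□□□□□
k=17  □□□□□□□
□□□□□□□
□□□□□□□
□□□■■□□
□□■□□□□
□□■v□□□
□□□■■□□
□□□□□□□
□□□□□□□
k=18  □□□□□□□
□□□□□□□
□□□□□□□
□□□■■□□
□□■□□□□
□□■□>□□
□□□■■□□
□□□□□□□
□□□□□□□
k=19  □□□□□□□
□□□□□□□
□□□□□□□
□□□■■□□
□□■□□□□
□□■□■□□
□□□■v□□
□□□□□□□
□□□□□□□
k=20  □□□□□□□
□□□□□□□
□□□□□□□
□□□■■□□
□□■□□□□
□□■□■□□
□□□■□>□
□□□□□□□
□□□□□□□

6,5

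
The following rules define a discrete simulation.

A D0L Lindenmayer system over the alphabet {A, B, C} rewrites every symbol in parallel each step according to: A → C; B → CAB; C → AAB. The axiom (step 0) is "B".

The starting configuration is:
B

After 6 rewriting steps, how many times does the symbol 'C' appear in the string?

gen 0: B
gen 1: CAB
gen 2: AABCCAB
gen 3: CCCABAABAABCCAB
gen 4: AABAABAABCCABCCCABCCCABAABAABCCAB
gen 5: CCCABCCCABCCCABAABAABCCABAABAABAABCCABAABAABAABCCABCCCABCCCABAABAABCCAB
gen 6: AABAABAABCCABAABAABAABCCABAABAABAABCCABCCCABCCCABAABAABCCA…ABAABAABCCABAABAABAABCCABAABAABAABCCABCCCABCCCABAABAABCCAB  (len 155)

48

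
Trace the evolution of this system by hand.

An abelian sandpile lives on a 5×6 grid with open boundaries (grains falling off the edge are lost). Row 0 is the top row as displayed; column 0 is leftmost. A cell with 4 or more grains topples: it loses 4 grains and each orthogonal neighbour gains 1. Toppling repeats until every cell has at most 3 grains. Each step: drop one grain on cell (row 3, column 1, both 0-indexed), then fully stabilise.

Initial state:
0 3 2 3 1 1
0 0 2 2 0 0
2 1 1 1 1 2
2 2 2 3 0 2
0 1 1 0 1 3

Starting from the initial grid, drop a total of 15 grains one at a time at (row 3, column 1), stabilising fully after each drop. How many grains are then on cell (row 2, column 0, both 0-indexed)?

2

[0] 0 3 2 3 1 1
0 0 2 2 0 0
2 1 1 1 1 2
2 2 2 3 0 2
0 1 1 0 1 3
[1] 0 3 2 3 1 1
0 0 2 2 0 0
2 1 1 1 1 2
2 3 2 3 0 2
0 1 1 0 1 3
[2] 0 3 2 3 1 1
0 0 2 2 0 0
2 2 1 1 1 2
3 0 3 3 0 2
0 2 1 0 1 3
[3] 0 3 2 3 1 1
0 0 2 2 0 0
2 2 1 1 1 2
3 1 3 3 0 2
0 2 1 0 1 3
[4] 0 3 2 3 1 1
0 0 2 2 0 0
2 2 1 1 1 2
3 2 3 3 0 2
0 2 1 0 1 3
[5] 0 3 2 3 1 1
0 0 2 2 0 0
2 2 1 1 1 2
3 3 3 3 0 2
0 2 1 0 1 3
[6] 0 3 2 3 1 1
0 0 2 2 0 0
3 3 2 2 1 2
0 2 1 0 1 2
1 3 2 1 1 3
[7] 0 3 2 3 1 1
0 0 2 2 0 0
3 3 2 2 1 2
0 3 1 0 1 2
1 3 2 1 1 3
[8] 0 3 2 3 1 1
1 1 2 2 0 0
0 1 3 2 1 2
2 2 2 0 1 2
2 0 3 1 1 3
[9] 0 3 2 3 1 1
1 1 2 2 0 0
0 1 3 2 1 2
2 3 2 0 1 2
2 0 3 1 1 3
[10] 0 3 2 3 1 1
1 1 2 2 0 0
0 2 3 2 1 2
3 0 3 0 1 2
2 1 3 1 1 3
[11] 0 3 2 3 1 1
1 1 2 2 0 0
0 2 3 2 1 2
3 1 3 0 1 2
2 1 3 1 1 3
[12] 0 3 2 3 1 1
1 1 2 2 0 0
0 2 3 2 1 2
3 2 3 0 1 2
2 1 3 1 1 3
[13] 0 3 2 3 1 1
1 1 2 2 0 0
0 2 3 2 1 2
3 3 3 0 1 2
2 1 3 1 1 3
[14] 0 3 2 3 1 1
1 2 3 2 0 0
2 0 1 3 1 2
0 3 2 1 1 2
3 3 0 2 1 3
[15] 0 3 2 3 1 1
1 2 3 2 0 0
2 1 1 3 1 2
2 1 3 1 1 2
0 1 1 2 1 3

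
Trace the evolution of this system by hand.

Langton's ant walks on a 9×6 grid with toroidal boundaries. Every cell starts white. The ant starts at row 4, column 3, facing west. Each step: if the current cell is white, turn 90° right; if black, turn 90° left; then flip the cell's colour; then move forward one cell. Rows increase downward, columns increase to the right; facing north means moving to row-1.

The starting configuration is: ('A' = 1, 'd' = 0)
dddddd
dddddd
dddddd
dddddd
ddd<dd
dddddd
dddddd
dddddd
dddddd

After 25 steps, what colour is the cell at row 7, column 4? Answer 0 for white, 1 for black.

1

t=0: dddddd
dddddd
dddddd
dddddd
ddd<dd
dddddd
dddddd
dddddd
dddddd
t=1: dddddd
dddddd
dddddd
ddd^dd
dddAdd
dddddd
dddddd
dddddd
dddddd
t=2: dddddd
dddddd
dddddd
dddA>d
dddAdd
dddddd
dddddd
dddddd
dddddd
t=3: dddddd
dddddd
dddddd
dddAAd
dddAvd
dddddd
dddddd
dddddd
dddddd
t=4: dddddd
dddddd
dddddd
dddAAd
ddd<Ad
dddddd
dddddd
dddddd
dddddd
t=5: dddddd
dddddd
dddddd
dddAAd
ddddAd
dddvdd
dddddd
dddddd
dddddd
t=6: dddddd
dddddd
dddddd
dddAAd
ddddAd
dd<Add
dddddd
dddddd
dddddd
t=7: dddddd
dddddd
dddddd
dddAAd
dd^dAd
ddAAdd
dddddd
dddddd
dddddd
t=8: dddddd
dddddd
dddddd
dddAAd
ddA>Ad
ddAAdd
dddddd
dddddd
dddddd
t=9: dddddd
dddddd
dddddd
dddAAd
ddAAAd
ddAvdd
dddddd
dddddd
dddddd
t=10: dddddd
dddddd
dddddd
dddAAd
ddAAAd
ddAd>d
dddddd
dddddd
dddddd
t=11: dddddd
dddddd
dddddd
dddAAd
ddAAAd
ddAdAd
ddddvd
dddddd
dddddd
t=12: dddddd
dddddd
dddddd
dddAAd
ddAAAd
ddAdAd
ddd<Ad
dddddd
dddddd
t=13: dddddd
dddddd
dddddd
dddAAd
ddAAAd
ddA^Ad
dddAAd
dddddd
dddddd
t=14: dddddd
dddddd
dddddd
dddAAd
ddAAAd
ddAA>d
dddAAd
dddddd
dddddd
t=15: dddddd
dddddd
dddddd
dddAAd
ddAA^d
ddAAdd
dddAAd
dddddd
dddddd
t=16: dddddd
dddddd
dddddd
dddAAd
ddA<dd
ddAAdd
dddAAd
dddddd
dddddd
t=17: dddddd
dddddd
dddddd
dddAAd
ddAddd
ddAvdd
dddAAd
dddddd
dddddd
t=18: dddddd
dddddd
dddddd
dddAAd
ddAddd
ddAd>d
dddAAd
dddddd
dddddd
t=19: dddddd
dddddd
dddddd
dddAAd
ddAddd
ddAdAd
dddAvd
dddddd
dddddd
t=20: dddddd
dddddd
dddddd
dddAAd
ddAddd
ddAdAd
dddAd>
dddddd
dddddd
t=21: dddddd
dddddd
dddddd
dddAAd
ddAddd
ddAdAd
dddAdA
dddddv
dddddd
t=22: dddddd
dddddd
dddddd
dddAAd
ddAddd
ddAdAd
dddAdA
dddd<A
dddddd
t=23: dddddd
dddddd
dddddd
dddAAd
ddAddd
ddAdAd
dddA^A
ddddAA
dddddd
t=24: dddddd
dddddd
dddddd
dddAAd
ddAddd
ddAdAd
dddAA>
ddddAA
dddddd
t=25: dddddd
dddddd
dddddd
dddAAd
ddAddd
ddAdA^
dddAAd
ddddAA
dddddd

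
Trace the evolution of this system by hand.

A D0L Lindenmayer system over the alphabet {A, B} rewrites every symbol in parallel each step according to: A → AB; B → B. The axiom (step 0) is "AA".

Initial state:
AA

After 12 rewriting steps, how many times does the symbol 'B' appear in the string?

k=0  AA
k=1  ABAB
k=2  ABBABB
k=3  ABBBABBB
k=4  ABBBBABBBB
k=5  ABBBBBABBBBB
k=6  ABBBBBBABBBBBB
k=7  ABBBBBBBABBBBBBB
k=8  ABBBBBBBBABBBBBBBB
k=9  ABBBBBBBBBABBBBBBBBB
k=10  ABBBBBBBBBBABBBBBBBBBB
k=11  ABBBBBBBBBBBABBBBBBBBBBB
k=12  ABBBBBBBBBBBBABBBBBBBBBBBB

24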